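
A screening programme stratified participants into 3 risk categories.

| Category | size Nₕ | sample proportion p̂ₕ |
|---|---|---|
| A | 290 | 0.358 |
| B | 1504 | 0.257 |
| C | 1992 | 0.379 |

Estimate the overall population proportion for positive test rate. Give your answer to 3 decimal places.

0.329

N = 290 + 1504 + 1992 = 3786.
Overall proportion = Σ (Nₕ/N)·p̂ₕ.
Σ Nₕp̂ₕ = 103.82 + 386.528 + 754.968 = 1245.316.
1245.316 / 3786 = 0.32893... → 0.329.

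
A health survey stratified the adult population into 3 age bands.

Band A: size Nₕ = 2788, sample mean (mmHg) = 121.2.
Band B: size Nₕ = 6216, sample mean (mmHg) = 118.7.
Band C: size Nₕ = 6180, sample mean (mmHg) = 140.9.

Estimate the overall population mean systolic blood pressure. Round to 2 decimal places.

x̄_st = (Σ Nₕx̄ₕ) / (Σ Nₕ) = (2788·121.2 + 6216·118.7 + 6180·140.9) / 15184
= 1946506.8 / 15184 = 128.1946... → 128.19.

128.19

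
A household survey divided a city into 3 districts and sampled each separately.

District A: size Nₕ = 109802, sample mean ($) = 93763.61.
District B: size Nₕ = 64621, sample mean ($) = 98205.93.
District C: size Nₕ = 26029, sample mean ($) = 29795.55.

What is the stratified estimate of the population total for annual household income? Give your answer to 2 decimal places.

17417145678.70

Population total = Σ Nₕ·x̄ₕ (each stratum's size times its mean).
109802·93763.61 + 64621·98205.93 + 26029·29795.55 = 10295431905.22 + 6346165402.53 + 775548370.95 = 17417145678.70.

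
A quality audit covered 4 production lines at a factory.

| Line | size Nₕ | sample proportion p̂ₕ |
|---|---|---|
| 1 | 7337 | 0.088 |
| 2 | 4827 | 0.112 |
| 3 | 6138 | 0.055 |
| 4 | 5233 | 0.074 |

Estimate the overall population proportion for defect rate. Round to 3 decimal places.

0.081

N = 7337 + 4827 + 6138 + 5233 = 23535.
Overall proportion = Σ (Nₕ/N)·p̂ₕ.
Σ Nₕp̂ₕ = 645.656 + 540.624 + 337.59 + 387.242 = 1911.112.
1911.112 / 23535 = 0.08120... → 0.081.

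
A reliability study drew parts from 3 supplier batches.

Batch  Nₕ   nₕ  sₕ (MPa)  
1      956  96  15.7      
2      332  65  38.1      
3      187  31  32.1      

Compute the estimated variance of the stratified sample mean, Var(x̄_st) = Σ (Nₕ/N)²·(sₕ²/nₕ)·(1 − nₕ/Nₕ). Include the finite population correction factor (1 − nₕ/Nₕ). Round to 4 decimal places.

N = 1475. Term for each stratum: Wₕ²sₕ²/nₕ·(1−nₕ/Nₕ).
Var(x̄_st) = 0.9702874 + 0.9099173 + 0.4456876 = 2.3258922 → 2.3259.

2.3259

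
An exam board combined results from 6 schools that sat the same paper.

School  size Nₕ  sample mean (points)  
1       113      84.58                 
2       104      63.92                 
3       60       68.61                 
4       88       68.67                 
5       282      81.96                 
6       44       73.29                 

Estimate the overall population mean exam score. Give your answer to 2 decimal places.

76.27

N = 691; weights Wₕ = Nₕ/N = (0.1635, 0.1505, 0.0868, 0.1274, 0.4081, 0.0637).
x̄_st = Σ Wₕ·x̄ₕ = 0.1635·84.58 + 0.1505·63.92 + 0.0868·68.61 + 0.1274·68.67 + 0.4081·81.96 + 0.0637·73.29 ≈ 76.2696...
→ 76.27.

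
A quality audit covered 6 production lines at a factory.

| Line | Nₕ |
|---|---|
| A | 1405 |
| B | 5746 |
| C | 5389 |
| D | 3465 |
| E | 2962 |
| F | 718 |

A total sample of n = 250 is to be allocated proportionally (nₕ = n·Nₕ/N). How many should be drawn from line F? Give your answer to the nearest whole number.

9

N = 1405 + 5746 + 5389 + 3465 + 2962 + 718 = 19685.
n_F = 250·718/19685 = 9.119... → 9.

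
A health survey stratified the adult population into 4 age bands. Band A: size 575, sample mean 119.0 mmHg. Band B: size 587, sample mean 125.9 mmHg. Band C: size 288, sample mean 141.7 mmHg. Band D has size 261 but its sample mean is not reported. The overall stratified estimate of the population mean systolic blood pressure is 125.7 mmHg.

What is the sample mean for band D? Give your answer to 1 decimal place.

122.4

N = 575 + 587 + 288 + 261 = 1711.
Overall total = μ·N = 125.7·1711 = 215072.7.
Subtract the known strata: 575·119.0 + 587·125.9 + 288·141.7 = 183137.9.
Remaining total for band D: 215072.7 − 183137.9 = 31934.8.
Divide by its size: 31934.8 / 261 = 122.356... → 122.4.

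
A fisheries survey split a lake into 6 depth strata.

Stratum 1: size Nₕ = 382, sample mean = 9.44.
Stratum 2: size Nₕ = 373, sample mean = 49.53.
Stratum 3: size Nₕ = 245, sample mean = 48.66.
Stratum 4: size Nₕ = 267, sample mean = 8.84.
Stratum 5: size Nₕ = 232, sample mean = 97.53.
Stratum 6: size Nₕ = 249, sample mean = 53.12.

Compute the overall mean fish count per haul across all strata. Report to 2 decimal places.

41.31

x̄_st = (Σ Nₕx̄ₕ) / (Σ Nₕ) = (382·9.44 + 373·49.53 + 245·48.66 + 267·8.84 + 232·97.53 + 249·53.12) / 1748
= 72216.59 / 1748 = 41.3138... → 41.31.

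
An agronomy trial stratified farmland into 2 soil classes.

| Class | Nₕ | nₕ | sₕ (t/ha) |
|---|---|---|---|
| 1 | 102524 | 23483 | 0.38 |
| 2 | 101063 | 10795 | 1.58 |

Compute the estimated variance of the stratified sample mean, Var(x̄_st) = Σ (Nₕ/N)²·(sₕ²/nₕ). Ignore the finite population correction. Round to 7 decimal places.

0.0000585

N = 203587; Wₕ = Nₕ/N.
class 1: (102524/203587)²·0.38²/23483 = 0.0000015594
class 2: (101063/203587)²·1.58²/10795 = 0.0000569870
Sum = 0.0000585464 → 0.0000585.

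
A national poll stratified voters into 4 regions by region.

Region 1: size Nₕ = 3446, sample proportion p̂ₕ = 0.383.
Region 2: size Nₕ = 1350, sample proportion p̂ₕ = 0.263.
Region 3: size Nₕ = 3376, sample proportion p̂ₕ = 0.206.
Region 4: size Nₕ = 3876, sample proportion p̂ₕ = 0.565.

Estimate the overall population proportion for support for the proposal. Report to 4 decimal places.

N = 3446 + 1350 + 3376 + 3876 = 12048.
Overall proportion = Σ (Nₕ/N)·p̂ₕ.
Σ Nₕp̂ₕ = 1319.818 + 355.05 + 695.456 + 2189.94 = 4560.264.
4560.264 / 12048 = 0.378508... → 0.3785.

0.3785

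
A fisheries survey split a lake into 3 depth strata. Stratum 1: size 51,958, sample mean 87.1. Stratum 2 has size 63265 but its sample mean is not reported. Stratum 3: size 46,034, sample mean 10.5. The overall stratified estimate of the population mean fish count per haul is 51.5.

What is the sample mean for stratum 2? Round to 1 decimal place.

N = 51958 + 63265 + 46034 = 161257.
Overall total = μ·N = 51.5·161257 = 8304735.5.
Subtract the known strata: 51958·87.1 + 46034·10.5 = 5008898.8.
Remaining total for stratum 2: 8304735.5 − 5008898.8 = 3295836.7.
Divide by its size: 3295836.7 / 63265 = 52.096... → 52.1.

52.1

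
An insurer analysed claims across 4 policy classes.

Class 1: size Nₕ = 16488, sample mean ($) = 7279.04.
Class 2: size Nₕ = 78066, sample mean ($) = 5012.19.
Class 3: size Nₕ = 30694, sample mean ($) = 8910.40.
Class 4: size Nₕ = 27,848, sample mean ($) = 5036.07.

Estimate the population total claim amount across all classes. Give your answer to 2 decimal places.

925038731.02

1: 16488·7279.04 = 120016811.52
2: 78066·5012.19 = 391281624.54
3: 30694·8910.40 = 273495817.6
4: 27848·5036.07 = 140244477.36
τ̂ = Σ Nₕx̄ₕ = 925038731.02.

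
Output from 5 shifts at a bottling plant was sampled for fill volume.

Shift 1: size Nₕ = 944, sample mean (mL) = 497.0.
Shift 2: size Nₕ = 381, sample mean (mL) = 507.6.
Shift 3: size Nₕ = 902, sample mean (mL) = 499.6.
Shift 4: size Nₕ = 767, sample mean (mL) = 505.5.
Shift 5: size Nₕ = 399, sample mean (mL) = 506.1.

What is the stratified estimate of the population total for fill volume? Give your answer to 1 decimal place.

1702855.2

Population total = Σ Nₕ·x̄ₕ (each stratum's size times its mean).
944·497.0 + 381·507.6 + 902·499.6 + 767·505.5 + 399·506.1 = 469168 + 193395.6 + 450639.2 + 387718.5 + 201933.9 = 1702855.2.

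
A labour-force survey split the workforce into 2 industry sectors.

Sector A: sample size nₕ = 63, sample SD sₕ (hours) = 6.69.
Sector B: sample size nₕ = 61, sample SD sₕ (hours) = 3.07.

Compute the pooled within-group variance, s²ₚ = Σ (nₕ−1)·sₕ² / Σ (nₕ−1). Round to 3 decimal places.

A: (63−1)·6.69² = 62·44.7561 = 2774.8782
B: (61−1)·3.07² = 60·9.4249 = 565.494
Numerator = 3340.3722; denominator = Σ(nₕ−1) = 122.
s²ₚ = 3340.3722/122 = 27.3801 → 27.380.

27.380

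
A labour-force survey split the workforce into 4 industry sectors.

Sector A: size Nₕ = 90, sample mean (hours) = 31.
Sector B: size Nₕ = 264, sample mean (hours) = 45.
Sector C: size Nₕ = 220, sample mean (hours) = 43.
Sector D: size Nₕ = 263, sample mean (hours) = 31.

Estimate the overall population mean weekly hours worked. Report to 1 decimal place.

N = 90 + 264 + 220 + 263 = 837.
Weight each subgroup mean by Nₕ/N and sum.
Σ Nₕx̄ₕ = 90·31 + 264·45 + 220·43 + 263·31 = 2790 + 11880 + 9460 + 8153 = 32283.
Divide by N: 32283 / 837 = 38.570... → 38.6.

38.6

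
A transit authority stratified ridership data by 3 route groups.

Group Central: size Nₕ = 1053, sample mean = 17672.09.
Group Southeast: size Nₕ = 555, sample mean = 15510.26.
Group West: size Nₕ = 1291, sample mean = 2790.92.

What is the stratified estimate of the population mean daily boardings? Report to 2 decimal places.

10631.25

N = 2899; weights Wₕ = Nₕ/N = (0.3632, 0.1914, 0.4453).
x̄_st = Σ Wₕ·x̄ₕ = 0.3632·17672.09 + 0.1914·15510.26 + 0.4453·2790.92 ≈ 10631.2462...
→ 10631.25.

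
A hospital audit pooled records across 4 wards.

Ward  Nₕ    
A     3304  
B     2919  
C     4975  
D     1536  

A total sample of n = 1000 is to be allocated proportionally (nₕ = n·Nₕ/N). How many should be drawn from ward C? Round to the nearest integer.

N = 3304 + 2919 + 4975 + 1536 = 12734.
n_C = 1000·4975/12734 = 390.686... → 391.

391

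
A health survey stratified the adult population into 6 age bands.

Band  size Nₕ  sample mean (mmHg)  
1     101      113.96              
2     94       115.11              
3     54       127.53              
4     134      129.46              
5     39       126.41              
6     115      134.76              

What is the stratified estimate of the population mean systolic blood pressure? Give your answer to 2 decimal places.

124.75

N = 101 + 94 + 54 + 134 + 39 + 115 = 537.
Weight each subgroup mean by Nₕ/N and sum.
Σ Nₕx̄ₕ = 101·113.96 + 94·115.11 + 54·127.53 + 134·129.46 + 39·126.41 + 115·134.76 = 11509.96 + 10820.34 + 6886.62 + 17347.64 + 4929.99 + 15497.4 = 66991.95.
Divide by N: 66991.95 / 537 = 124.7522... → 124.75.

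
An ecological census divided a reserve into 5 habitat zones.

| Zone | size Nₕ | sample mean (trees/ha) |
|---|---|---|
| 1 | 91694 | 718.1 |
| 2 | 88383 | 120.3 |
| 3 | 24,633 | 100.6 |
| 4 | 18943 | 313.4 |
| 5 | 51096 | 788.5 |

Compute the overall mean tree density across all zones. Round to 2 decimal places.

N = 91694 + 88383 + 24633 + 18943 + 51096 = 274749.
Weight each subgroup mean by Nₕ/N and sum.
Σ Nₕx̄ₕ = 91694·718.1 + 88383·120.3 + 24633·100.6 + 18943·313.4 + 51096·788.5 = 65845461.4 + 10632474.9 + 2478079.8 + 5936736.2 + 40289196 = 125181948.3.
Divide by N: 125181948.3 / 274749 = 455.6229... → 455.62.

455.62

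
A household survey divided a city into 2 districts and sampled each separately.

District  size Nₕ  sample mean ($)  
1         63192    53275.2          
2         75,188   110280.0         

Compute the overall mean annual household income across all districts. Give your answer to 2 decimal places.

N = 63192 + 75188 = 138380.
Overall mean = Σ (Nₕ/N)·x̄ₕ — weight by population share, not a simple average.
Σ Nₕx̄ₕ = 63192·53275.2 + 75188·110280.0 = 3366566438.4 + 8291732640 = 11658299078.4.
Divide by N: 11658299078.4 / 138380 = 84248.4396... → 84248.44.

84248.44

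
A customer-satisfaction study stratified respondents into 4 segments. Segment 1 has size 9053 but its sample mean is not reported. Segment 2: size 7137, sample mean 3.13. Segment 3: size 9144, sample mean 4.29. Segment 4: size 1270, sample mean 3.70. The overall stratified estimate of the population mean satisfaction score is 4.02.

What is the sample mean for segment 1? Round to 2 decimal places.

N = 9053 + 7137 + 9144 + 1270 = 26604.
Overall total = μ·N = 4.02·26604 = 106948.08.
Subtract the known strata: 7137·3.13 + 9144·4.29 + 1270·3.70 = 66265.57.
Remaining total for segment 1: 106948.08 − 66265.57 = 40682.51.
Divide by its size: 40682.51 / 9053 = 4.4938... → 4.49.

4.49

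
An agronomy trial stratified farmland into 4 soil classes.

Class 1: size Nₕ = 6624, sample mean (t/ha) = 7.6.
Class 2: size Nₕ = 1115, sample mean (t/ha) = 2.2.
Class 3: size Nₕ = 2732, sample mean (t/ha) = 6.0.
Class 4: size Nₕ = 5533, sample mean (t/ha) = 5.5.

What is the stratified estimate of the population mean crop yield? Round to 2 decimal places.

6.22

N = 6624 + 1115 + 2732 + 5533 = 16004.
Overall mean = Σ (Nₕ/N)·x̄ₕ — weight by population share, not a simple average.
Σ Nₕx̄ₕ = 6624·7.6 + 1115·2.2 + 2732·6.0 + 5533·5.5 = 50342.4 + 2453 + 16392 + 30431.5 = 99618.9.
Divide by N: 99618.9 / 16004 = 6.2246... → 6.22.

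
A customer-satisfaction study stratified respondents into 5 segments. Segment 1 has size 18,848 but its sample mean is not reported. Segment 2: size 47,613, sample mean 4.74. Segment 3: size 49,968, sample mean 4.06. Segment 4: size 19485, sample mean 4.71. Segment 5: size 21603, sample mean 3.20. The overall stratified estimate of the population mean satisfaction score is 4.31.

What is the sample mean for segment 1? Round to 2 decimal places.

N = 18848 + 47613 + 49968 + 19485 + 21603 = 157517.
Overall total = μ·N = 4.31·157517 = 678898.27.
Subtract the known strata: 47613·4.74 + 49968·4.06 + 19485·4.71 + 21603·3.20 = 589459.65.
Remaining total for segment 1: 678898.27 − 589459.65 = 89438.62.
Divide by its size: 89438.62 / 18848 = 4.7453... → 4.75.

4.75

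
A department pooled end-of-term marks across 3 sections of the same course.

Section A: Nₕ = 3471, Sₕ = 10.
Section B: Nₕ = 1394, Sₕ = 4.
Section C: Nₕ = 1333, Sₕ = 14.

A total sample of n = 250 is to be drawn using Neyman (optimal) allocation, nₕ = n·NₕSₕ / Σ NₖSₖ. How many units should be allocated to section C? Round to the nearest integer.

Σ NₕSₕ = 3471·10 + 1394·4 + 1333·14 = 58948.
Share for C: 18662/58948 = 0.31658.
n_C = 250 × 0.31658 = 79.146... → 79.

79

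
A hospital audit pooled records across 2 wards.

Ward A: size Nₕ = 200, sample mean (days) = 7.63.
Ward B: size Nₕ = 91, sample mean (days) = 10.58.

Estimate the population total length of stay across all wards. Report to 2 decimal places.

A: 200·7.63 = 1526
B: 91·10.58 = 962.78
τ̂ = Σ Nₕx̄ₕ = 2488.78.

2488.78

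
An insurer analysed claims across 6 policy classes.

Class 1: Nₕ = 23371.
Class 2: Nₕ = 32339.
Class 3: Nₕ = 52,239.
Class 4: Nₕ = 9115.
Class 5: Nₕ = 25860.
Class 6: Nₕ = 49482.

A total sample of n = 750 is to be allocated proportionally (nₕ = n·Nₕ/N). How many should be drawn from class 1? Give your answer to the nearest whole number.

Share of class 1 = 23371/192406 = 0.12147.
Allocate 750 × 0.12147 = 91.100... → 91.

91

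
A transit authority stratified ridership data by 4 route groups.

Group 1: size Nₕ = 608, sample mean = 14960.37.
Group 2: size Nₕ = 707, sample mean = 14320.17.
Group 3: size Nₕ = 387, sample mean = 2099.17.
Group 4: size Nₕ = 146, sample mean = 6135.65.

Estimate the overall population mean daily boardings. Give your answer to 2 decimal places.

11324.92

N = 1848; weights Wₕ = Nₕ/N = (0.3290, 0.3826, 0.2094, 0.0790).
x̄_st = Σ Wₕ·x̄ₕ = 0.3290·14960.37 + 0.3826·14320.17 + 0.2094·2099.17 + 0.0790·6135.65 ≈ 11324.9182...
→ 11324.92.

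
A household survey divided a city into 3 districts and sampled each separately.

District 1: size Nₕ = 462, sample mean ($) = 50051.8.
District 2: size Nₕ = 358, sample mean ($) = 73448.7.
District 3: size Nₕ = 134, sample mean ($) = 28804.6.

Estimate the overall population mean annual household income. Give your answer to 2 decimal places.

55847.36

N = 954; weights Wₕ = Nₕ/N = (0.4843, 0.3753, 0.1405).
x̄_st = Σ Wₕ·x̄ₕ = 0.4843·50051.8 + 0.3753·73448.7 + 0.1405·28804.6 ≈ 55847.3612...
→ 55847.36.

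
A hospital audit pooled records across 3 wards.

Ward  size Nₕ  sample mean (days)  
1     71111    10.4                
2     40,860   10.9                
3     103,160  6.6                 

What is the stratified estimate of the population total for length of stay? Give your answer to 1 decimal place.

1865784.4

1: 71111·10.4 = 739554.4
2: 40860·10.9 = 445374
3: 103160·6.6 = 680856
τ̂ = Σ Nₕx̄ₕ = 1865784.4.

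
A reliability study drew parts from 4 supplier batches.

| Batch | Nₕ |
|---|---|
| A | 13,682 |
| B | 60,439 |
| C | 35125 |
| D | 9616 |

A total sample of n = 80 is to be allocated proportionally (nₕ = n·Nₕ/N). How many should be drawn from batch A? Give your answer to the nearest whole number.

9

Share of batch A = 13682/118862 = 0.11511.
Allocate 80 × 0.11511 = 9.209... → 9.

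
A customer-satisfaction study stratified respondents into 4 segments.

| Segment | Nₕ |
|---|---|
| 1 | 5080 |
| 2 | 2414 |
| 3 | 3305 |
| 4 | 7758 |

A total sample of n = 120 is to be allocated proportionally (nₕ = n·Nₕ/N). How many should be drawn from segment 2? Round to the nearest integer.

Share of segment 2 = 2414/18557 = 0.13009.
Allocate 120 × 0.13009 = 15.610... → 16.

16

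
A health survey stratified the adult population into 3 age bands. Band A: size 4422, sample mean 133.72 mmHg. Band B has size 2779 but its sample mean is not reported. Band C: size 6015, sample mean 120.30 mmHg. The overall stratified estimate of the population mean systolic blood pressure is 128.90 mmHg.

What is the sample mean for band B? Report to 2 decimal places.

139.84

N = 4422 + 2779 + 6015 = 13216.
Overall total = μ·N = 128.90·13216 = 1703542.4.
Subtract the known strata: 4422·133.72 + 6015·120.30 = 1314914.34.
Remaining total for band B: 1703542.4 − 1314914.34 = 388628.06.
Divide by its size: 388628.06 / 2779 = 139.8446... → 139.84.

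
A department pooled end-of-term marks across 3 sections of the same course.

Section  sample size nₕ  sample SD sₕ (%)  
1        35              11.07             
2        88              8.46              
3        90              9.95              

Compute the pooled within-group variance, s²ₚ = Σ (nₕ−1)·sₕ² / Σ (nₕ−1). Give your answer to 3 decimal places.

Degrees of freedom: 34 + 87 + 89 = 210.
Σ(nₕ−1)sₕ² = 34·122.5449 + 87·71.5716 + 89·99.0025 = 19204.4783.
s²ₚ = 19204.4783 / 210 = 91.44990... → 91.450.

91.450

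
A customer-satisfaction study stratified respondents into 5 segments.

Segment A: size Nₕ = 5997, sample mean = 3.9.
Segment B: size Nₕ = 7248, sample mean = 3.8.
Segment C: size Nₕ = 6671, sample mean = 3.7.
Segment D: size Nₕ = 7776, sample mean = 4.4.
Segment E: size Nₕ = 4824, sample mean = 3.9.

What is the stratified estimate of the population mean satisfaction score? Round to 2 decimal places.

3.96

N = 32516; weights Wₕ = Nₕ/N = (0.1844, 0.2229, 0.2052, 0.2391, 0.1484).
x̄_st = Σ Wₕ·x̄ₕ = 0.1844·3.9 + 0.2229·3.8 + 0.2052·3.7 + 0.2391·4.4 + 0.1484·3.9 ≈ 3.9562...
→ 3.96.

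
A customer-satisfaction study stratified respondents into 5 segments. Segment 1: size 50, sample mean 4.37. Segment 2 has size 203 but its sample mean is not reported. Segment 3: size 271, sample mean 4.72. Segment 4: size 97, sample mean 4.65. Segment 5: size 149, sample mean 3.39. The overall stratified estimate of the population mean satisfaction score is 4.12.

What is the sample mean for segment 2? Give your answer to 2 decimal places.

3.54

Σ Nₕx̄ₕ = N·μ, so 203·x̄_2 = 770·4.12 − (50·4.37 + 271·4.72 + 97·4.65 + 149·3.39).
= 3172.4 − 2453.78 = 718.62.
x̄_2 = 718.62 / 203 = 3.54 → 3.54.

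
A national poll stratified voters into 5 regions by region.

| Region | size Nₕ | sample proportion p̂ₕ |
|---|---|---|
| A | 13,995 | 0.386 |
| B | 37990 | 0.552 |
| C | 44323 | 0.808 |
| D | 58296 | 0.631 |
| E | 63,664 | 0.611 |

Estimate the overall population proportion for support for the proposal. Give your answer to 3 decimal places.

0.632

Wₕ = Nₕ/N with N = 218268: 0.0641, 0.1741, 0.2031, 0.2671, 0.2917.
p̂_st = 0.0641·0.386 + 0.1741·0.552 + 0.2031·0.808 + 0.2671·0.631 + 0.2917·0.611 ≈ 0.63165... → 0.632.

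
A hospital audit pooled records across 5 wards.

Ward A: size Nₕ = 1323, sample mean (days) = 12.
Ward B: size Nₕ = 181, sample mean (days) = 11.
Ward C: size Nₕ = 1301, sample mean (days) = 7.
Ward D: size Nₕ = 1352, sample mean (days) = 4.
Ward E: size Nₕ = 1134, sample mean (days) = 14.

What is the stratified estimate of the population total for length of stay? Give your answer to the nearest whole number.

Population total = Σ Nₕ·x̄ₕ (each stratum's size times its mean).
1323·12 + 181·11 + 1301·7 + 1352·4 + 1134·14 = 15876 + 1991 + 9107 + 5408 + 15876 = 48258.

48258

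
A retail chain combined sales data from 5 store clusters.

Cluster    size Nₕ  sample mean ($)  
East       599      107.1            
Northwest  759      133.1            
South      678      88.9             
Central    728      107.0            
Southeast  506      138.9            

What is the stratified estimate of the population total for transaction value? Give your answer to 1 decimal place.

373629.4

Population total = Σ Nₕ·x̄ₕ (each stratum's size times its mean).
599·107.1 + 759·133.1 + 678·88.9 + 728·107.0 + 506·138.9 = 64152.9 + 101022.9 + 60274.2 + 77896 + 70283.4 = 373629.4.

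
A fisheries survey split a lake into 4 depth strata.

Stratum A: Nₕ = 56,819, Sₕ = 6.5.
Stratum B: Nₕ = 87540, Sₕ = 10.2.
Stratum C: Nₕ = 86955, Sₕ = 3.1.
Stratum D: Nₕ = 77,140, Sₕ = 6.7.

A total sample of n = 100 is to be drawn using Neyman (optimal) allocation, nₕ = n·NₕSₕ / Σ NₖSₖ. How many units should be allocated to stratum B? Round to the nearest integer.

Σ NₕSₕ = 56819·6.5 + 87540·10.2 + 86955·3.1 + 77140·6.7 = 2048630.
Share for B: 892908/2048630 = 0.43586.
n_B = 100 × 0.43586 = 43.586... → 44.

44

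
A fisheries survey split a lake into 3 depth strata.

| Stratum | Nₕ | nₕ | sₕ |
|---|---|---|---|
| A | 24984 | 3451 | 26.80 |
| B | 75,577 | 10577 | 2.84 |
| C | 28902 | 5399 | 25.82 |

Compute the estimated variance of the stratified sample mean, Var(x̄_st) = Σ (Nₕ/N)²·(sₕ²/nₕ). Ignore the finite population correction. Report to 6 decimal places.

0.014165

N = 129463; Wₕ = Nₕ/N.
stratum A: (24984/129463)²·26.80²/3451 = 0.007750991
stratum B: (75577/129463)²·2.84²/10577 = 0.000259874
stratum C: (28902/129463)²·25.82²/5399 = 0.006154087
Sum = 0.014164951 → 0.014165.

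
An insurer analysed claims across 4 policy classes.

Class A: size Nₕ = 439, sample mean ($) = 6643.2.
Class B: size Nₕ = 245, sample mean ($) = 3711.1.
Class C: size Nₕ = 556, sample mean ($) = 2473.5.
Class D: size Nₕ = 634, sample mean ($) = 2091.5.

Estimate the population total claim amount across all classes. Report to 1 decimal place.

Population total = Σ Nₕ·x̄ₕ (each stratum's size times its mean).
439·6643.2 + 245·3711.1 + 556·2473.5 + 634·2091.5 = 2916364.8 + 909219.5 + 1375266 + 1326011 = 6526861.3.

6526861.3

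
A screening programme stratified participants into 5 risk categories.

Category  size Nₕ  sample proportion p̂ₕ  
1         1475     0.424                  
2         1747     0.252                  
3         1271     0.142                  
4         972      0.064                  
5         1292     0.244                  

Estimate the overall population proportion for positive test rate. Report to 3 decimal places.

0.240

Wₕ = Nₕ/N with N = 6757: 0.2183, 0.2585, 0.1881, 0.1439, 0.1912.
p̂_st = 0.2183·0.424 + 0.2585·0.252 + 0.1881·0.142 + 0.1439·0.064 + 0.1912·0.244 ≈ 0.24028... → 0.240.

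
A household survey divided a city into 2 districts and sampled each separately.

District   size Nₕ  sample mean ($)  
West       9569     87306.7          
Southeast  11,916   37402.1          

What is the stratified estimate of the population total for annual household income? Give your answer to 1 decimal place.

Population total = Σ Nₕ·x̄ₕ (each stratum's size times its mean).
9569·87306.7 + 11916·37402.1 = 835437812.3 + 445683423.6 = 1281121235.9.

1281121235.9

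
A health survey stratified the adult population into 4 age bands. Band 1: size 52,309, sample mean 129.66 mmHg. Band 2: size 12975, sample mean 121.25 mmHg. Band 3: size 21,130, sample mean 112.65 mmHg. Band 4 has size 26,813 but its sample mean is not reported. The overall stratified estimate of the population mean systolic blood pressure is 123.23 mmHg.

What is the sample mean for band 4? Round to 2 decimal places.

119.98

Σ Nₕx̄ₕ = N·μ, so 26813·x̄_4 = 113227·123.23 − (52309·129.66 + 12975·121.25 + 21130·112.65).
= 13952963.21 − 10735898.19 = 3217065.02.
x̄_4 = 3217065.02 / 26813 = 119.9815... → 119.98.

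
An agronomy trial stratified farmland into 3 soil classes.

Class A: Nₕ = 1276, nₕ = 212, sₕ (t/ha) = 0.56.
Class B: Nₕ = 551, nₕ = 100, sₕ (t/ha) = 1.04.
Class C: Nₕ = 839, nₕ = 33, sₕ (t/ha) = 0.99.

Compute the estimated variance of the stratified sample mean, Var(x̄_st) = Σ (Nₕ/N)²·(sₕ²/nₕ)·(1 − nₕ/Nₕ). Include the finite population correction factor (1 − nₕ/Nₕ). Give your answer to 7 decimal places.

N = 2666. Term for each stratum: Wₕ²sₕ²/nₕ·(1−nₕ/Nₕ).
Var(x̄_st) = 0.0002825610 + 0.0003781591 + 0.0028257463 = 0.0034864663 → 0.0034865.

0.0034865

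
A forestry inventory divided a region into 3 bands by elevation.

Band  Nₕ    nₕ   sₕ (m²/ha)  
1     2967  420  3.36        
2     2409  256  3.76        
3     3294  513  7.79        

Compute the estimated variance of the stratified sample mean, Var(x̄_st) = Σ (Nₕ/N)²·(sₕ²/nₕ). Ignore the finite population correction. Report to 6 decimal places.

N = 8670. Term for each stratum: Wₕ²sₕ²/nₕ.
Var(x̄_st) = 0.003147938 + 0.004263548 + 0.017075229 = 0.024486715 → 0.024487.

0.024487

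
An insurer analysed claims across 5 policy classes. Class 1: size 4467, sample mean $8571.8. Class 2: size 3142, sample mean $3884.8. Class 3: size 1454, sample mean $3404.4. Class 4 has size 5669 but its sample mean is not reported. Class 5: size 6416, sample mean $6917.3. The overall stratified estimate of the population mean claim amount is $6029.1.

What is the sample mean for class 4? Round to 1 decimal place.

N = 4467 + 3142 + 1454 + 5669 + 6416 = 21148.
Overall total = μ·N = 6029.1·21148 = 127503406.8.
Subtract the known strata: 4467·8571.8 + 3142·3884.8 + 1454·3404.4 + 6416·6917.3 = 99827666.6.
Remaining total for class 4: 127503406.8 − 99827666.6 = 27675740.2.
Divide by its size: 27675740.2 / 5669 = 4881.944... → 4881.9.

4881.9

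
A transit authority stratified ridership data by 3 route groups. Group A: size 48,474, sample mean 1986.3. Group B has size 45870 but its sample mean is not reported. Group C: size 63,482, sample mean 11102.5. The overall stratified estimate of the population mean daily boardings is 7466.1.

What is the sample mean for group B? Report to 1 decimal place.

8224.4

N = 48474 + 45870 + 63482 = 157826.
Overall total = μ·N = 7466.1·157826 = 1178344698.6.
Subtract the known strata: 48474·1986.3 + 63482·11102.5 = 801092811.2.
Remaining total for group B: 1178344698.6 − 801092811.2 = 377251887.4.
Divide by its size: 377251887.4 / 45870 = 8224.371... → 8224.4.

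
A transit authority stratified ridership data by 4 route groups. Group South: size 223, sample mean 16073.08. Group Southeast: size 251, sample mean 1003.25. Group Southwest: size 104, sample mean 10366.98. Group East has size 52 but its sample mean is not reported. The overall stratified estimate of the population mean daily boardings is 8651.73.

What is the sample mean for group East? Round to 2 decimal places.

10313.68

Σ Nₕx̄ₕ = N·μ, so 52·x̄_East = 630·8651.73 − (223·16073.08 + 251·1003.25 + 104·10366.98).
= 5450589.9 − 4914278.51 = 536311.39.
x̄_East = 536311.39 / 52 = 10313.6806... → 10313.68.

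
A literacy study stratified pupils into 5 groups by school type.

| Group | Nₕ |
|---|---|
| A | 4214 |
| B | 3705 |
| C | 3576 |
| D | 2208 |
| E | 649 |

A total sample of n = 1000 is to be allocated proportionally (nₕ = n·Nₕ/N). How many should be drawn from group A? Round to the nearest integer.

N = 4214 + 3705 + 3576 + 2208 + 649 = 14352.
n_A = 1000·4214/14352 = 293.618... → 294.

294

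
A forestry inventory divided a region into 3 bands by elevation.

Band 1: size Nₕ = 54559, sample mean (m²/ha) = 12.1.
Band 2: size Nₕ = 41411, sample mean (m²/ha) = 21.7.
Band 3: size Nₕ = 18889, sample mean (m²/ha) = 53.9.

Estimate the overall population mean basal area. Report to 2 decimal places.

N = 114859; weights Wₕ = Nₕ/N = (0.4750, 0.3605, 0.1645).
x̄_st = Σ Wₕ·x̄ₕ = 0.4750·12.1 + 0.3605·21.7 + 0.1645·53.9 ≈ 22.4353...
→ 22.44.

22.44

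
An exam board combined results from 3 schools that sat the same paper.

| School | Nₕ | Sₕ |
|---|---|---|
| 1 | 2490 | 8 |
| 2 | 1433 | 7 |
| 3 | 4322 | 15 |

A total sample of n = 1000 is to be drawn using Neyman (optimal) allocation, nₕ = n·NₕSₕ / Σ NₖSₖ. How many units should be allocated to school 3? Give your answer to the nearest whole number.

684

1: NₕSₕ = 2490·8 = 19920
2: NₕSₕ = 1433·7 = 10031
3: NₕSₕ = 4322·15 = 64830
Σ NₕSₕ = 94781.
n_3 = 1000·64830/94781 = 683.998... → 684.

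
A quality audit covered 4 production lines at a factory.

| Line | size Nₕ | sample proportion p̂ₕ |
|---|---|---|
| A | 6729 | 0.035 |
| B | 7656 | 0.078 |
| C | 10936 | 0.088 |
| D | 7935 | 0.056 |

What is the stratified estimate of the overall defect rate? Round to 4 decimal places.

0.0673

N = 6729 + 7656 + 10936 + 7935 = 33256.
Overall proportion = Σ (Nₕ/N)·p̂ₕ.
Σ Nₕp̂ₕ = 235.515 + 597.168 + 962.368 + 444.36 = 2239.411.
2239.411 / 33256 = 0.067339... → 0.0673.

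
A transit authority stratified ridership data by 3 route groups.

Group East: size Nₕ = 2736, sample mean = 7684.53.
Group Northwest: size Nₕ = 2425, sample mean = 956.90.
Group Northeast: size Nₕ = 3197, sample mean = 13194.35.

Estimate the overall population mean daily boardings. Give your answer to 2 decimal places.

7840.12

N = 2736 + 2425 + 3197 = 8358.
The stratified mean weights each stratum mean by its population share Nₕ/N.
Σ Nₕx̄ₕ = 2736·7684.53 + 2425·956.90 + 3197·13194.35 = 21024874.08 + 2320482.5 + 42182336.95 = 65527693.53.
Divide by N: 65527693.53 / 8358 = 7840.1165... → 7840.12.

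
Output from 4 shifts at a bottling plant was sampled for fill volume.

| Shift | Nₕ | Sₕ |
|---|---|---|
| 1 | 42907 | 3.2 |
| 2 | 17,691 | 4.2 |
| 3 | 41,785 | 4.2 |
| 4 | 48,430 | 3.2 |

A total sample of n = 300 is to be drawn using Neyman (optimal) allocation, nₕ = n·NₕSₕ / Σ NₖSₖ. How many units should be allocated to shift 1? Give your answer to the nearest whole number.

1: NₕSₕ = 42907·3.2 = 137302.4
2: NₕSₕ = 17691·4.2 = 74302.2
3: NₕSₕ = 41785·4.2 = 175497
4: NₕSₕ = 48430·3.2 = 154976
Σ NₕSₕ = 542077.6.
n_1 = 300·137302.4/542077.6 = 75.987... → 76.

76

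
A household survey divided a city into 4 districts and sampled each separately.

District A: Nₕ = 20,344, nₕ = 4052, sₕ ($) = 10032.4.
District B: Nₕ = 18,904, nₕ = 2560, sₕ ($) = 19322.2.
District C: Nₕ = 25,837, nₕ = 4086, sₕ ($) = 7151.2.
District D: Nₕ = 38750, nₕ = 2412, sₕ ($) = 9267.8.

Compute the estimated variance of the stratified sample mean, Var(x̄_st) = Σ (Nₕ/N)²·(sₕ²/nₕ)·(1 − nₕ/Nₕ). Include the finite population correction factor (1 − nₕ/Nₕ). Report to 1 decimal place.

N = 103835. Term for each stratum: Wₕ²sₕ²/nₕ·(1−nₕ/Nₕ).
Var(x̄_st) = 763.5957 + 4179.2438 + 652.3689 + 4650.7307 = 10245.9391 → 10245.9.

10245.9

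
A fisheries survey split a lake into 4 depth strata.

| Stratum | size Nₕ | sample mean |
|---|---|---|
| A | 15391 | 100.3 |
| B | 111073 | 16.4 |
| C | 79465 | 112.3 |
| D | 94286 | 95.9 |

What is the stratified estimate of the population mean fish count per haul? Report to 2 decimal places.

71.05

x̄_st = (Σ Nₕx̄ₕ) / (Σ Nₕ) = (15391·100.3 + 111073·16.4 + 79465·112.3 + 94286·95.9) / 300215
= 21331261.4 / 300215 = 71.0533... → 71.05.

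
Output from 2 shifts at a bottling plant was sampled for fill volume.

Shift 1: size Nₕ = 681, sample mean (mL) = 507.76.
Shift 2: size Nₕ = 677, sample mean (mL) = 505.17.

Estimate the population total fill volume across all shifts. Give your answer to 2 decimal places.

687784.65

Population total = Σ Nₕ·x̄ₕ (each stratum's size times its mean).
681·507.76 + 677·505.17 = 345784.56 + 342000.09 = 687784.65.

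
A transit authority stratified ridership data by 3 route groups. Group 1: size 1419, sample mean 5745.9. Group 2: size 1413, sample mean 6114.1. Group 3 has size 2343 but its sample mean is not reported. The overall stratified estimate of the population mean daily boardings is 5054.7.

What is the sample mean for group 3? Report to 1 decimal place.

3997.2

N = 1419 + 1413 + 2343 = 5175.
Overall total = μ·N = 5054.7·5175 = 26158072.5.
Subtract the known strata: 1419·5745.9 + 1413·6114.1 = 16792655.4.
Remaining total for group 3: 26158072.5 − 16792655.4 = 9365417.1.
Divide by its size: 9365417.1 / 2343 = 3997.190... → 3997.2.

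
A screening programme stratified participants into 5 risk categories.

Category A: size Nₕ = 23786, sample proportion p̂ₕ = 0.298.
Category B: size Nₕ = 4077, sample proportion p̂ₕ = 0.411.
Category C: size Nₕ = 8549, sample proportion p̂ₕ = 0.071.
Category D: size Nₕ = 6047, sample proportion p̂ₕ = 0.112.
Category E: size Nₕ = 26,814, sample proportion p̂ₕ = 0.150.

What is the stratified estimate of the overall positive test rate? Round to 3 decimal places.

0.203

N = 23786 + 4077 + 8549 + 6047 + 26814 = 69273.
Overall proportion = Σ (Nₕ/N)·p̂ₕ.
Σ Nₕp̂ₕ = 7088.228 + 1675.647 + 606.979 + 677.264 + 4022.1 = 14070.218.
14070.218 / 69273 = 0.20311... → 0.203.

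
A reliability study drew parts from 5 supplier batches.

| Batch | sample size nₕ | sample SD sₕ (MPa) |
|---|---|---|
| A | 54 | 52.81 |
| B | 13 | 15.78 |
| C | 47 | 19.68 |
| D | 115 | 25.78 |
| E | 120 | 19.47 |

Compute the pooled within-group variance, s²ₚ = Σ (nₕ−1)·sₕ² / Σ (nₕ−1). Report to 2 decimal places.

841.55

Degrees of freedom: 53 + 12 + 46 + 114 + 119 = 344.
Σ(nₕ−1)sₕ² = 53·2788.8961 + 12·249.0084 + 46·387.3024 + 114·664.6084 + 119·379.0809 = 289491.4892.
s²ₚ = 289491.4892 / 344 = 841.5450... → 841.55.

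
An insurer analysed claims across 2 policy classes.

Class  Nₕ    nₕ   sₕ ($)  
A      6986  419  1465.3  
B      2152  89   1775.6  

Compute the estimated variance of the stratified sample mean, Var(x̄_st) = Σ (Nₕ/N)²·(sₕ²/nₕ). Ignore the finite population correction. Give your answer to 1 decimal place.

N = 9138; Wₕ = Nₕ/N.
class A: (6986/9138)²·1465.3²/419 = 2994.9800
class B: (2152/9138)²·1775.6²/89 = 1964.6378
Sum = 4959.6178 → 4959.6.

4959.6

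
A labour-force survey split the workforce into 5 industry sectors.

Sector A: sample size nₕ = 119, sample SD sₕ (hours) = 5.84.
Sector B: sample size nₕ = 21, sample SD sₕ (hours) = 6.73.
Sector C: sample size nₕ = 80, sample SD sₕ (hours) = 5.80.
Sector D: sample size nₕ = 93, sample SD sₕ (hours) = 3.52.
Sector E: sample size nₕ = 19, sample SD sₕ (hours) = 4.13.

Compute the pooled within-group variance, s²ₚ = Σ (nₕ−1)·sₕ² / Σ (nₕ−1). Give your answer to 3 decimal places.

27.629

A: (119−1)·5.84² = 118·34.1056 = 4024.4608
B: (21−1)·6.73² = 20·45.2929 = 905.858
C: (80−1)·5.80² = 79·33.64 = 2657.56
D: (93−1)·3.52² = 92·12.3904 = 1139.9168
E: (19−1)·4.13² = 18·17.0569 = 307.0242
Numerator = 9034.8198; denominator = Σ(nₕ−1) = 327.
s²ₚ = 9034.8198/327 = 27.62942... → 27.629.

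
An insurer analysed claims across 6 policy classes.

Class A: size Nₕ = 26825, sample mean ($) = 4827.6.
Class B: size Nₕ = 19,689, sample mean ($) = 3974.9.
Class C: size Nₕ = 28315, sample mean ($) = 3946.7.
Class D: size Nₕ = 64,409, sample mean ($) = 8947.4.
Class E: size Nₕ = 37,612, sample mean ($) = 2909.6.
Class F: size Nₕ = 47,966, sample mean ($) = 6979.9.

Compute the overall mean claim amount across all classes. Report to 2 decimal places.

x̄_st = (Σ Nₕx̄ₕ) / (Σ Nₕ) = (26825·4827.6 + 19689·3974.9 + 28315·3946.7 + 64409·8947.4 + 37612·2909.6 + 47966·6979.9) / 224816
= 1340039831.8 / 224816 = 5960.6070... → 5960.61.

5960.61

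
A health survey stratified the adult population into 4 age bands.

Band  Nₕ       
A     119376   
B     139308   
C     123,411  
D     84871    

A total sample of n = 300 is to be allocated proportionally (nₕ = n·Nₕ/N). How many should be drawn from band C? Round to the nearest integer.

Share of band C = 123411/466966 = 0.26428.
Allocate 300 × 0.26428 = 79.285... → 79.

79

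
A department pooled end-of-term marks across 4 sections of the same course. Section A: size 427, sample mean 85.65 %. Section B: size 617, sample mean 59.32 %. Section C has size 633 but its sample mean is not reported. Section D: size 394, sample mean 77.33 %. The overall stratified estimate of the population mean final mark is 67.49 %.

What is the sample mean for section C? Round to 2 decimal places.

Σ Nₕx̄ₕ = N·μ, so 633·x̄_C = 2071·67.49 − (427·85.65 + 617·59.32 + 394·77.33).
= 139771.79 − 103641.01 = 36130.78.
x̄_C = 36130.78 / 633 = 57.0786... → 57.08.

57.08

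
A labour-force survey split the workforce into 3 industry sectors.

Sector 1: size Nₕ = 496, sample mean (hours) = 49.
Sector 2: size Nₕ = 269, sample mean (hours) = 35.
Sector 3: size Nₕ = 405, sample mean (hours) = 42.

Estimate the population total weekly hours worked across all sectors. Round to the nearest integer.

Estimate total by summing Nₕ·x̄ₕ over strata.
496·49 + 269·35 + 405·42 = 24304 + 9415 + 17010 = 50729.

50729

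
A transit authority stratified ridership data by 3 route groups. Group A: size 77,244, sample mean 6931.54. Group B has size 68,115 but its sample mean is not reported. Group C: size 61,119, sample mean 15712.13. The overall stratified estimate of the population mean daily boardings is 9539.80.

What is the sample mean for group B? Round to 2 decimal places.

N = 77244 + 68115 + 61119 = 206478.
Overall total = μ·N = 9539.80·206478 = 1969758824.4.
Subtract the known strata: 77244·6931.54 + 61119·15712.13 = 1495729549.23.
Remaining total for group B: 1969758824.4 − 1495729549.23 = 474029275.17.
Divide by its size: 474029275.17 / 68115 = 6959.2494... → 6959.25.

6959.25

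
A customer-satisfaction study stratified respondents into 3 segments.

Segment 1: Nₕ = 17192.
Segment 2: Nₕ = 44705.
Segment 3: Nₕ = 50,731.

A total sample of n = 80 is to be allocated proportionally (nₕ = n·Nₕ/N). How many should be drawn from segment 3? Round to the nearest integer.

N = 17192 + 44705 + 50731 = 112628.
n_3 = 80·50731/112628 = 36.034... → 36.

36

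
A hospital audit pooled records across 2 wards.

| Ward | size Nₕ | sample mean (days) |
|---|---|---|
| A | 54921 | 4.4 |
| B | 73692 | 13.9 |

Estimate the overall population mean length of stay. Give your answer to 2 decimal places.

N = 128613; weights Wₕ = Nₕ/N = (0.4270, 0.5730).
x̄_st = Σ Wₕ·x̄ₕ = 0.4270·4.4 + 0.5730·13.9 ≈ 9.8433...
→ 9.84.

9.84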